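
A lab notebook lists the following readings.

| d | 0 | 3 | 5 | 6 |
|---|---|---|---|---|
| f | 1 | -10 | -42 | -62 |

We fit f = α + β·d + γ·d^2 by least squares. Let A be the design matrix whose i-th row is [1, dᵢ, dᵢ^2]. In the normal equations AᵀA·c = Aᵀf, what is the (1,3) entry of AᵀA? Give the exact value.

70

Row 1 ↔ basis 1, column 3 ↔ basis d^2, so (AᵀA)_{1,3} = Σᵢ d^2 = (1)·(0) + (1)·(9) + (1)·(25) + (1)·(36) = 70.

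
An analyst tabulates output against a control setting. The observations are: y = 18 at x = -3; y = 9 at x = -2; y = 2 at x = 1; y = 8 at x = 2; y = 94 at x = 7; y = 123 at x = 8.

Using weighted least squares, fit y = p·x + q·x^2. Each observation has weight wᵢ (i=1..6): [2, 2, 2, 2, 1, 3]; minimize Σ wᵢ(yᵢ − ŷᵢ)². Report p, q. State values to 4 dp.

Forming MᵀWM = [[277, 1827]; [1827, 14917]] and MᵀWy = [3502, 28686]ᵀ gives MᵀWM·[p, q]ᵀ = MᵀWy.
Determinant 277·14917 − 1827² = 794080.
p = (3502·14917 − 1827·28686)/794080 = -6071/28360; q = (277·28686 − 1827·3502)/794080 = 55281/28360.

p = -0.2141, q = 1.9493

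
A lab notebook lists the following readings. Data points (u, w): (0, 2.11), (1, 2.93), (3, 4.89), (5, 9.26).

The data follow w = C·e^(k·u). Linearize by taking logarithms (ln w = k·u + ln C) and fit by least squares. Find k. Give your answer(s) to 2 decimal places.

k = 0.29

With ln wᵢ as the transformed response and uᵢ as the regressor:
AᵀA = [[35.0000, 9.0000]; [9.0000, 4]], rhs = [16.9651, 5.6346]ᵀ  (here Σu = 9.0000, Σ(u)² = 35.0000, Σln w = 5.6346, Σu·ln w = 16.9651).
Solving (det = 59.0000): k = 0.29066, ln C = 0.75465.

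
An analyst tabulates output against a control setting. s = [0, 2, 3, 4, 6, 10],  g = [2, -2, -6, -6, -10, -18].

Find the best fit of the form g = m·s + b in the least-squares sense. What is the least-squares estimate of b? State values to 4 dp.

b = 1.5068

Compute the Gram sums: Σs·s = 165, Σs = 25, Σ1 = 6.
Right-hand side: Σs·g = -286, Σg = -40.
Normal equations: [[165, 25]; [25, 6]]·[m, b]ᵀ = [-286, -40]ᵀ.
Determinant 165·6 − 25² = 365.
m = ((-286)·6 − 25·(-40))/365 = -716/365; b = (165·(-40) − 25·(-286))/365 = 110/73.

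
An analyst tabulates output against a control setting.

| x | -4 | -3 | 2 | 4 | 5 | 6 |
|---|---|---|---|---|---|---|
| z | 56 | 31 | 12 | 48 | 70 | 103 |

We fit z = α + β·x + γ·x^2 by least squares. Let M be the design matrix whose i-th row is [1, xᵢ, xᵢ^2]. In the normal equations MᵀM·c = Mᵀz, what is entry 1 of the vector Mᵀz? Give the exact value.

Entry 1 ↔ basis 1, so (Mᵀz)_{1} = Σᵢ zᵢ = (1)·(56) + (1)·(31) + (1)·(12) + (1)·(48) + (1)·(70) + (1)·(103) = 320.

320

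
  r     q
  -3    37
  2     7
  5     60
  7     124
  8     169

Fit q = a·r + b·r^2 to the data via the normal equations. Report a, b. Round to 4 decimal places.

Sums needed: Σr·r = 151, Σr·r^2 = 961, Σr^2·r^2 = 7219.
For Mᵀq: Σr·q = 2423, Σr^2·q = 18753.
Normal equations: [[151, 961]; [961, 7219]]·[a, b]ᵀ = [2423, 18753]ᵀ.
Δ = 151·7219 − 961² = 166548.
a = (2423·7219 − 961·18753)/166548 = -132499/41637; b = (151·18753 − 961·2423)/166548 = 125800/41637.

a = -3.1822, b = 3.0214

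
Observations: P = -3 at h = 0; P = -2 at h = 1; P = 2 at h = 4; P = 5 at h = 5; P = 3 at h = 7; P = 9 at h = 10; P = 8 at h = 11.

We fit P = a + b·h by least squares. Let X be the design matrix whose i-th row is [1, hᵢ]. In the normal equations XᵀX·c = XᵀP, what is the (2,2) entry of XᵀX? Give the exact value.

Row 2 ↔ basis h, column 2 ↔ basis h, so (XᵀX)_{2,2} = Σᵢ (h)·(h) = (0)·(0) + (1)·(1) + (4)·(4) + (5)·(5) + (7)·(7) + (10)·(10) + (11)·(11) = 312.

312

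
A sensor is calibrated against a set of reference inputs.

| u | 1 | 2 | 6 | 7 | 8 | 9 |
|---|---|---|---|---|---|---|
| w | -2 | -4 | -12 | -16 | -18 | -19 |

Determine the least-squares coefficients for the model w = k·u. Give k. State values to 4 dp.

From the data, Σu·u = 235.
Moment sums: Σu·w = -509.
Normal equations: [[235]]·[k]ᵀ = [-509]ᵀ.
k = (-509)/235 = -2.16596.

k = -2.1660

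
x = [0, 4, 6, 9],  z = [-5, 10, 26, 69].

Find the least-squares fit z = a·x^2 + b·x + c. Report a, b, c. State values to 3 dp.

a = 0.946, b = -0.344, c = -4.805

Forming MᵀM = [[8113, 1009, 133]; [1009, 133, 19]; [133, 19, 4]] and Mᵀz = [6685, 817, 100]ᵀ gives MᵀM·[a, b, c]ᵀ = Mᵀz.
Solving the 3×3 system (Gaussian elimination) gives a = 3249/3436, b = -1183/3436, c = -8255/1718.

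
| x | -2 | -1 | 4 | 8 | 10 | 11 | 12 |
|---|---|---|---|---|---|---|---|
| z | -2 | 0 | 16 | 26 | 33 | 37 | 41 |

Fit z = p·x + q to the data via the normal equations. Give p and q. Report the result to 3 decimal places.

Entries of MᵀM: Σx·x = 450, Σx = 42, Σ1 = 7.
Right-hand side: Σx·z = 1505, Σz = 151.
Determinant 450·7 − 42² = 1386.
p = (1505·7 − 42·151)/1386 = 599/198; q = (450·151 − 42·1505)/1386 = 790/231.

p = 3.025, q = 3.420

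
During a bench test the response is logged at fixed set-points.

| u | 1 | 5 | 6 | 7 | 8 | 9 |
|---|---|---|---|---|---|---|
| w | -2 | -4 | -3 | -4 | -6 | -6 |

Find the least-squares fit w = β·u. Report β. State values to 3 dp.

β = -0.664

Normal-equation sums: Σu·u = 256.
For Xᵀw: Σu·w = -170.
XᵀX·[β]ᵀ = Xᵀw becomes [[256]]·[β]ᵀ = [-170]ᵀ.
Hence β = -170 / 256 ≈ -0.664062.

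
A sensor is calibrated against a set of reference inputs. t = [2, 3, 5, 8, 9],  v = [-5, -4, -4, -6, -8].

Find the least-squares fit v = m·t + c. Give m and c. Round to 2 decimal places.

m = -0.44, c = -3.05

The normal system AᵀA·[m, c]ᵀ = Aᵀv is [[183, 27]; [27, 5]]·[m, c]ᵀ = [-162, -27]ᵀ.
det = 183·5 − 27² = 186.
m = ((-162)·5 − 27·(-27))/186 = -27/62; c = (183·(-27) − 27·(-162))/186 = -189/62.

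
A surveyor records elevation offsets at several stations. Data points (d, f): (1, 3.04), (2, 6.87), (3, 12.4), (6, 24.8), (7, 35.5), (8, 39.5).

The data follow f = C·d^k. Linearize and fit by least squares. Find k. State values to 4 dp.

Taking logs, ln f = k·ln d + ln C, so regress ln f on ln d.
Σln d = 7.6089, Σ(ln d)² = 13.0084, Σln f = 16.0134, Σln d·ln f = 24.4455.
Equations: 13.0084·k + 7.6089·ln C = 24.4455;  7.6089·k + 6·ln C = 16.0134.
Slope k = (n·Σln d·ln f − Σln d·Σln f)/(n·Σ(ln d)² − (Σln d)²) = (6·24.4455 − 7.6089·16.0134)/20.1558 = 1.23186; ln C = (Σln f − k·Σln d)/n = 1.10672.

k = 1.2319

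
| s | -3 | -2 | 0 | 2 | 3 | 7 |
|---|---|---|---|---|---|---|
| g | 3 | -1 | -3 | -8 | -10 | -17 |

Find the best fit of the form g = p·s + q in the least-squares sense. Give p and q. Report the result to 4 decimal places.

p = -1.9451, q = -3.7307

Sums needed: Σs·s = 75, Σs = 7, Σ1 = 6.
Moment sums: Σs·g = -172, Σg = -36.
Determinant 75·6 − 7² = 401.
p = ((-172)·6 − 7·(-36))/401 = -780/401; q = (75·(-36) − 7·(-172))/401 = -1496/401.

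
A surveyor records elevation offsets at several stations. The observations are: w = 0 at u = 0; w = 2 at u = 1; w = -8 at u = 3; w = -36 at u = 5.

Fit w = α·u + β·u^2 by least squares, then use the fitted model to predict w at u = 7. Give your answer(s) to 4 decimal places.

ŵ = -82.3234

Entries of XᵀX: Σu·u = 35, Σu·u^2 = 153, Σu^2·u^2 = 707.
And Σu·w = -202, Σu^2·w = -970.
So XᵀX·[α, β]ᵀ = Xᵀw: [[35, 153]; [153, 707]]·[α, β]ᵀ = [-202, -970]ᵀ.
Eliminating β: 707·(row 1) − 153·(row 2) gives 1336·α = 707·(-202) − 153·(-970) = 5596, so α = 1399/334.
Then β = ((-970) − 153·(1399/334))/707 = -761/334.
At u = 7: ŵ = (1399/334)·(7) + (-761/334)·(49) = -13748/167.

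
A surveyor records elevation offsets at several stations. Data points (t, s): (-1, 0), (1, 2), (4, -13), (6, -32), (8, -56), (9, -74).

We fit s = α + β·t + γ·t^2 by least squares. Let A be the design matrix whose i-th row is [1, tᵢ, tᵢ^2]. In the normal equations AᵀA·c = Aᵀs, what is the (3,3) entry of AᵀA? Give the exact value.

12211

Row 3 ↔ basis t^2, column 3 ↔ basis t^2, so (AᵀA)_{3,3} = Σᵢ (t^2)·(t^2) = (1)·(1) + (1)·(1) + (16)·(16) + (36)·(36) + (64)·(64) + (81)·(81) = 12211.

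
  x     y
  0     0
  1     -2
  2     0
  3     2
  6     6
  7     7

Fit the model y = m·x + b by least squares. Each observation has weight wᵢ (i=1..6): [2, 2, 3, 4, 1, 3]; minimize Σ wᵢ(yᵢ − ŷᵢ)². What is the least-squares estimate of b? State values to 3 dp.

From the data, Σwᵢ·x·x = 233, Σwᵢ·x = 47, Σwᵢ·1 = 15.
Moment sums: Σwᵢ·x·y = 203, Σwᵢ·y = 31.
MᵀWM·[m, b]ᵀ = MᵀWy becomes [[233, 47]; [47, 15]]·[m, b]ᵀ = [203, 31]ᵀ.
Eliminating b: 15·(row 1) − 47·(row 2) gives 1286·m = 15·203 − 47·31 = 1588, so m = 794/643.
Then b = (31 − 47·(794/643))/15 = -1159/643.

b = -1.802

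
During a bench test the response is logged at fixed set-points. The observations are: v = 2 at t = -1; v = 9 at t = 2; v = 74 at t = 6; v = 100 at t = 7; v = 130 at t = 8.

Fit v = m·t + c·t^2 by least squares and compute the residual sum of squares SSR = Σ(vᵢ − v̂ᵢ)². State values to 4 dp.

SSR = 0.2922

From the data, Σt·t = 154, Σt·t^2 = 1078, Σt^2·t^2 = 7810.
For Mᵀv: Σt·v = 2200, Σt^2·v = 15922.
So MᵀM·[m, c]ᵀ = Mᵀv: [[154, 1078]; [1078, 7810]]·[m, c]ᵀ = [2200, 15922]ᵀ.
Eliminating c: 7810·(row 1) − 1078·(row 2) gives 40656·m = 7810·2200 − 1078·15922 = 18084, so m = 137/308.
Then c = (15922 − 1078·(137/308))/7810 = 87/44.
Residuals: 36/77, 31/154, 23/154, 0, -8/77; SSR = 45/154.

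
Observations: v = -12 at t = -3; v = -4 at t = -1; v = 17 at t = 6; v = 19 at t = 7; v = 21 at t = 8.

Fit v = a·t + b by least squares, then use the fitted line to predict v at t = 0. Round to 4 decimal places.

v̂ = -2.0000

The normal system XᵀX·[a, b]ᵀ = Xᵀv is [[159, 17]; [17, 5]]·[a, b]ᵀ = [443, 41]ᵀ.
Eliminating b: 5·(row 1) − 17·(row 2) gives 506·a = 5·443 − 17·41 = 1518, so a = 3.
Then b = (41 − 17·3)/5 = -2.
At t = 0: v̂ = (3)·(0) + (-2)·(1) = -2.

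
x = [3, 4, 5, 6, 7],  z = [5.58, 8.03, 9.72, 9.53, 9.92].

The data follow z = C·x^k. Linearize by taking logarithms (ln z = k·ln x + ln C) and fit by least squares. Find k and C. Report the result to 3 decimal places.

Taking logs, ln z = k·ln x + ln C, so regress ln z on ln x.
Σln x = 7.8320, Σ(ln x)² = 12.7160, Σln z = 10.6256, Σln x·ln z = 16.9412.
Normal system: [[12.7160, 7.8320]; [7.8320, 5]]·[k, ln C]ᵀ = [16.9412, 10.6256]ᵀ.
Slope k = (n·Σln x·ln z − Σln x·Σln z)/(n·Σ(ln x)² − (Σln x)²) = (5·16.9412 − 7.8320·10.6256)/2.2397 = 0.66373; ln C = (Σln z − k·Σln x)/n = 1.08545, so C = exp(1.08545) = 2.96076.

k = 0.664, C = 2.961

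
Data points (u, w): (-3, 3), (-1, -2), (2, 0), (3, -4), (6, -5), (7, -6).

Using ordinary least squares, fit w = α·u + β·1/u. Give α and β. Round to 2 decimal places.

α = -0.98, β = 2.55

XᵀX·[α, β]ᵀ = Xᵀw reads: 108·α + 6·β = -91;  6·α + (149/98)·β = -85/42.
(Σu·u = 108, Σu·1/u = 6, Σ1/u·1/u = 149/98, Σu·w = -91, Σ1/u·w = -85/42.)
Determinant 108·(149/98) − 6² = 6282/49.
α = ((-91)·(149/98) − 6·(-85/42))/(6282/49) = -4123/4188; β = (108·(-85/42) − 6·(-91))/(6282/49) = 2674/1047.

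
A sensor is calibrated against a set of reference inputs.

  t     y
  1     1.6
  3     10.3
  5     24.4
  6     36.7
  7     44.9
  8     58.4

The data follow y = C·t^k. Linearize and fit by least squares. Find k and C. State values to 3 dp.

Taking logs, ln y = k·ln t + ln C, so regress ln y on ln t.
Σln t = 8.5252, Σ(ln t)² = 15.1183, Σln y = 17.4713, Σln t·ln y = 30.0198.
Equations: 15.1183·k + 8.5252·ln C = 30.0198;  8.5252·k + 6·ln C = 17.4713.
Δ = 15.1183·6 − (8.5252)² = 18.0313; k = (30.0198·6 − 8.5252·17.4713)/18.0313 = 1.72884, ln C = (15.1183·17.4713 − 8.5252·30.0198)/18.0313 = 0.45544, so C = exp(0.45544) = 1.57687.

k = 1.729, C = 1.577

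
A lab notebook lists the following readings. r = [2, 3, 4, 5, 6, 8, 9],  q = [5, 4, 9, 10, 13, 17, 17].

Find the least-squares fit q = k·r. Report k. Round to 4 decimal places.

XᵀX·[k]ᵀ = Xᵀq reads: 235·k = 475.
k = 475/235 = 2.02128.

k = 2.0213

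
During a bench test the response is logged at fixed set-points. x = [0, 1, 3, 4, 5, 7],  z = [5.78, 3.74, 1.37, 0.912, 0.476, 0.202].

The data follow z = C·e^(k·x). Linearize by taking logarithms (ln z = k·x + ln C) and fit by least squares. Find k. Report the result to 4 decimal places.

With ln zᵢ as the transformed response and xᵢ as the regressor:
AᵀA = [[100.0000, 20.0000]; [20.0000, 6]], rhs = [-13.0130, 0.9544]ᵀ  (here Σx = 20.0000, Σ(x)² = 100.0000, Σln z = 0.9544, Σx·ln z = -13.0130).
Solving (det = 200.0000): k = -0.48583, ln C = 1.77848.

k = -0.4858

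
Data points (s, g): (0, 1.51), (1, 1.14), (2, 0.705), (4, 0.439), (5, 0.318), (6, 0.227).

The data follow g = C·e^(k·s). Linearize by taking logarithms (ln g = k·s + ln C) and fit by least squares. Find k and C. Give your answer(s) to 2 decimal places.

Taking logs, ln g = k·s + ln C, so regress ln g on s.
Σs = 18.0000, Σ(s)² = 82.0000, Σln g = -3.2582, Σs·ln g = -18.4865.
Normal system: [[82.0000, 18.0000]; [18.0000, 6]]·[k, ln C]ᵀ = [-18.4865, -3.2582]ᵀ.
Δ = 82.0000·6 − (18.0000)² = 168.0000; k = (-18.4865·6 − 18.0000·-3.2582)/168.0000 = -0.31114, ln C = (82.0000·-3.2582 − 18.0000·-18.4865)/168.0000 = 0.39039, so C = exp(0.39039) = 1.47755.

k = -0.31, C = 1.48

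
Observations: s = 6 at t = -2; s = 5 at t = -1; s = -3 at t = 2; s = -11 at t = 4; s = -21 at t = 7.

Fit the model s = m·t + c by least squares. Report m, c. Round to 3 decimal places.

Forming MᵀM = [[74, 10]; [10, 5]] and Mᵀs = [-214, -24]ᵀ gives MᵀM·[m, c]ᵀ = Mᵀs.
Determinant 74·5 − 10² = 270.
m = ((-214)·5 − 10·(-24))/270 = -83/27; c = (74·(-24) − 10·(-214))/270 = 182/135.

m = -3.074, c = 1.348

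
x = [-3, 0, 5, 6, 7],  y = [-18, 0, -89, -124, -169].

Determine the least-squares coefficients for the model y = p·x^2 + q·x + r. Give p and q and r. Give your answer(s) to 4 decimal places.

Entries of MᵀM: Σx^2·x^2 = 4403, Σx^2·x = 657, Σx^2 = 119, Σx·x = 119, Σx = 15, Σ1 = 5.
And Σx^2·y = -15132, Σx·y = -2318, Σy = -400.
MᵀM·[p, q, r]ᵀ = Mᵀy becomes [[4403, 657, 119]; [657, 119, 15]; [119, 15, 5]]·[p, q, r]ᵀ = [-15132, -2318, -400]ᵀ.
Row-reducing yields p = -99860/32799, q = -30231/10933, r = 24827/32799.

p = -3.0446, q = -2.7651, r = 0.7569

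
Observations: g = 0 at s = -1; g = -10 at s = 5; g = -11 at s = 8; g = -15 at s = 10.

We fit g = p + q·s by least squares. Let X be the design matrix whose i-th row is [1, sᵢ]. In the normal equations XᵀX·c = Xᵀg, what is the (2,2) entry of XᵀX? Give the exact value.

190

Row 2 ↔ basis s, column 2 ↔ basis s, so (XᵀX)_{2,2} = Σᵢ (s)·(s) = (-1)·(-1) + (5)·(5) + (8)·(8) + (10)·(10) = 190.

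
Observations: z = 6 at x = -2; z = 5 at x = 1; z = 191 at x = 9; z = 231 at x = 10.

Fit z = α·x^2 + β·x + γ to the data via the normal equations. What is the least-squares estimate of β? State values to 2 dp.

Entries of MᵀM: Σx^2·x^2 = 16578, Σx^2·x = 1722, Σx^2 = 186, Σx·x = 186, Σx = 18, Σ1 = 4.
For Mᵀz: Σx^2·z = 38600, Σx·z = 4022, Σz = 433.
MᵀM·[α, β, γ]ᵀ = Mᵀz becomes [[16578, 1722, 186]; [1722, 186, 18]; [186, 18, 4]]·[α, β, γ]ᵀ = [38600, 4022, 433]ᵀ.
Inverting the 3×3 Gram matrix, [α, β, γ]ᵀ = [3461/1644, 16469/8220, 1837/1370]ᵀ.

β = 2.00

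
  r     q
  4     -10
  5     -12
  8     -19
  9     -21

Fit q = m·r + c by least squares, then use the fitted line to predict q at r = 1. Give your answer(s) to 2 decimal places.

q̂ = -3.21

With design matrix X, XᵀX = [[186, 26]; [26, 4]] and Xᵀq = [-441, -62]ᵀ.
Determinant 186·4 − 26² = 68.
m = ((-441)·4 − 26·(-62))/68 = -38/17; c = (186·(-62) − 26·(-441))/68 = -33/34.
At r = 1: q̂ = (-38/17)·(1) + (-33/34)·(1) = -109/34.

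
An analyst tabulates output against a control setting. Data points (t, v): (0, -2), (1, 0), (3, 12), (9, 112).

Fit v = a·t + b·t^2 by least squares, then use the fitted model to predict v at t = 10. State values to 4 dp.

v̂ = 138.8101

Setting ∂/∂a … = 0 gives: 91·a + 757·b = 1044;  757·a + 6643·b = 9180.
det = 91·6643 − 757² = 31464.
a = (1044·6643 − 757·9180)/31464 = -194/437; b = (91·9180 − 757·1044)/31464 = 626/437.
At t = 10: v̂ = (-194/437)·(10) + (626/437)·(100) = 60660/437.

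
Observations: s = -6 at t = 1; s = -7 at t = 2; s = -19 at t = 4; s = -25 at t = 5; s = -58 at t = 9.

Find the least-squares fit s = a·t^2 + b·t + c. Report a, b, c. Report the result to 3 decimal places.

a = -0.426, b = -2.377, c = -2.190

Normal-equation sums: Σt^2·t^2 = 7459, Σt^2·t = 927, Σt^2 = 127, Σt·t = 127, Σt = 21, Σ1 = 5.
And Σt^2·s = -5661, Σt·s = -743, Σs = -115.
Inverting the 3×3 Gram matrix, [a, b, c]ᵀ = [-4970/11659, -27710/11659, -25537/11659]ᵀ.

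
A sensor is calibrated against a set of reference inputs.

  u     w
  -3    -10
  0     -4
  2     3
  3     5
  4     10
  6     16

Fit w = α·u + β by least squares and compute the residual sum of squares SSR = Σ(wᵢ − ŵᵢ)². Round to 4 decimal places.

The normal equations are: 74·α + 12·β = 187;  12·α + 6·β = 20.
(Σu·u = 74, Σu = 12, Σ1 = 6, Σu·w = 187, Σw = 20.)
Determinant 74·6 − 12² = 300.
α = (187·6 − 12·20)/300 = 147/50; β = (74·20 − 12·187)/300 = -191/75.
Residuals: 41/30, -109/75, -1/3, -191/150, 59/75, 68/75; SSR = 1073/150.

SSR = 7.1533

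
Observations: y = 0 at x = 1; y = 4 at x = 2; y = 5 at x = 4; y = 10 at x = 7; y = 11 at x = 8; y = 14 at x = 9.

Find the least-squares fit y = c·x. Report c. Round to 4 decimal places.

c = 1.4512

With design matrix A, AᵀA = [[215]] and Aᵀy = [312]ᵀ.
c = 312/215 = 1.45116.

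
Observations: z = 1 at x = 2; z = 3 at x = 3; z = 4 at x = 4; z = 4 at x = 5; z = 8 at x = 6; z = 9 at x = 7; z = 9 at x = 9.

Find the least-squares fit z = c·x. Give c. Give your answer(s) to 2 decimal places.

Sums needed: Σx·x = 220.
For Aᵀz: Σx·z = 239.
So AᵀA·[c]ᵀ = Aᵀz: [[220]]·[c]ᵀ = [239]ᵀ.
c = 239/220 = 1.08636.

c = 1.09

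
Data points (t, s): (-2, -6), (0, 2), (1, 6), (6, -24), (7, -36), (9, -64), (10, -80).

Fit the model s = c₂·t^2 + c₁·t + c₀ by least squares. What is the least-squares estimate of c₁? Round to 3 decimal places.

MᵀM·[c₂, c₁, c₀]ᵀ = Mᵀs reads: 20275·c₂ + 2281·c₁ + 271·c₀ = -15830;  2281·c₂ + 271·c₁ + 31·c₀ = -1754;  271·c₂ + 31·c₁ + 7·c₀ = -202.
Inverting the 3×3 Gram matrix, [c₂, c₁, c₀]ᵀ = [-6376/6279, 11182/6279, 768/299]ᵀ.

c₁ = 1.781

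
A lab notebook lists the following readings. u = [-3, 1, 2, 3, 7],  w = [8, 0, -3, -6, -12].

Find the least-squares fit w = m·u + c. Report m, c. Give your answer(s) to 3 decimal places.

The normal equations are: 72·m + 10·c = -132;  10·m + 5·c = -13.
(Σu·u = 72, Σu = 10, Σ1 = 5, Σu·w = -132, Σw = -13.)
Eliminating c: 5·(row 1) − 10·(row 2) gives 260·m = 5·(-132) − 10·(-13) = -530, so m = -53/26.
Then c = ((-13) − 10·(-53/26))/5 = 96/65.

m = -2.038, c = 1.477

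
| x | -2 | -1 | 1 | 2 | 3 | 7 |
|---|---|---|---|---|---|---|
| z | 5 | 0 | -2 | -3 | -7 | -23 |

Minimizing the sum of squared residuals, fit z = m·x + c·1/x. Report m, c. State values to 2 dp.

m = -3.19, c = 2.87

Compute the Gram sums: Σx·x = 68, Σx·1/x = 6, Σ1/x·1/x = 2321/882.
Right-hand side: Σx·z = -200, Σ1/x·z = -244/21.
Determinant 68·(2321/882) − 6² = 63038/441.
m = ((-200)·(2321/882) − 6·(-244/21))/(63038/441) = -100678/31519; c = (68·(-244/21) − 6·(-200))/(63038/441) = 90384/31519.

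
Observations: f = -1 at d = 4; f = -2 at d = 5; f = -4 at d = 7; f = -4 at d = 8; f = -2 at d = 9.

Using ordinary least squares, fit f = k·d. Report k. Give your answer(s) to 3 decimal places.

MᵀM·[k]ᵀ = Mᵀf reads: 235·k = -92.
Hence k = -92 / 235 ≈ -0.391489.

k = -0.391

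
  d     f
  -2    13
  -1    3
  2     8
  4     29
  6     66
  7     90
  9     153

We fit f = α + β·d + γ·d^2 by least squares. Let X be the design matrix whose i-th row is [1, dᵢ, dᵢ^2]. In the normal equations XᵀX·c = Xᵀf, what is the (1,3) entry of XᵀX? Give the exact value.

Row 1 ↔ basis 1, column 3 ↔ basis d^2, so (XᵀX)_{1,3} = Σᵢ d^2 = (1)·(4) + (1)·(1) + (1)·(4) + (1)·(16) + (1)·(36) + (1)·(49) + (1)·(81) = 191.

191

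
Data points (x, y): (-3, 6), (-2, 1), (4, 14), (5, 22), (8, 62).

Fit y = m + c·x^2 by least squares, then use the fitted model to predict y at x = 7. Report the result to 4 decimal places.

The normal equations are: 5·m + 118·c = 105;  118·m + 5074·c = 4800.
(Σ1 = 5, Σx^2 = 118, Σx^2·x^2 = 5074, Σy = 105, Σx^2·y = 4800.)
Δ = 5·5074 − 118² = 11446.
m = (105·5074 − 118·4800)/11446 = -285/97; c = (5·4800 − 118·105)/11446 = 5805/5723.
At x = 7: ŷ = (-285/97)·(1) + (5805/5723)·(49) = 267630/5723.

ŷ = 46.7639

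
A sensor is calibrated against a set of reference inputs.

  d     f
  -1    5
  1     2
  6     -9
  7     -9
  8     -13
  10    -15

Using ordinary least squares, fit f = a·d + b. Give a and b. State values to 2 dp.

a = -1.90, b = 3.31

Entries of MᵀM: Σd·d = 251, Σd = 31, Σ1 = 6.
And Σd·f = -374, Σf = -39.
MᵀM·[a, b]ᵀ = Mᵀf becomes [[251, 31]; [31, 6]]·[a, b]ᵀ = [-374, -39]ᵀ.
Eliminating b: 6·(row 1) − 31·(row 2) gives 545·a = 6·(-374) − 31·(-39) = -1035, so a = -207/109.
Then b = ((-39) − 31·(-207/109))/6 = 361/109.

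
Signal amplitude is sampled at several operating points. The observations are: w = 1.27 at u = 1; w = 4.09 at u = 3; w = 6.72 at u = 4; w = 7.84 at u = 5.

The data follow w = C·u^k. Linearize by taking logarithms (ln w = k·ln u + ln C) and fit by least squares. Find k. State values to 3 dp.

k = 1.151

Linearized form: ln w = k·ln u + ln C. From the 4 transformed points,
Σln u = 4.0943, Σ(ln u)² = 5.7191, Σln w = 5.6119, Σln u·ln w = 7.5027.
Equations: 5.7191·k + 4.0943·ln C = 7.5027;  4.0943·k + 4·ln C = 5.6119.
Solving (det = 6.1125): k = 1.15070, ln C = 0.22513.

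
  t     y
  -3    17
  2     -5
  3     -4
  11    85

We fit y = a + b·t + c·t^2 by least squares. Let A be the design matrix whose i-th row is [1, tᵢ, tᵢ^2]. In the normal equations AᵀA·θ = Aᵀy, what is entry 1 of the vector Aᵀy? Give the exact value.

Entry 1 ↔ basis 1, so (Aᵀy)_{1} = Σᵢ yᵢ = (1)·(17) + (1)·(-5) + (1)·(-4) + (1)·(85) = 93.

93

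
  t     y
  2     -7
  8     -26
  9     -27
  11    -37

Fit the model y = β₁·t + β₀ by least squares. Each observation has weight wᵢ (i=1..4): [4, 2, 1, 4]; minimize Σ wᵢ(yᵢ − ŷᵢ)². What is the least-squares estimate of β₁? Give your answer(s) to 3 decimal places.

β₁ = -3.282

With design matrix X, XᵀWX = [[709, 77]; [77, 11]] and XᵀWy = [-2343, -255]ᵀ.
Eliminating β₀: 11·(row 1) − 77·(row 2) gives 1870·β₁ = 11·(-2343) − 77·(-255) = -6138, so β₁ = -279/85.
Then β₀ = ((-255) − 77·(-279/85))/11 = -192/935.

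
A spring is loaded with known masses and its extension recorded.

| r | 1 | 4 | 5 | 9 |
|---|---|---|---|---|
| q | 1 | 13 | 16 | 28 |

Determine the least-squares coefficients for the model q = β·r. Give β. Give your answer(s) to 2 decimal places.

β = 3.13

The normal system AᵀA·[β]ᵀ = Aᵀq is [[123]]·[β]ᵀ = [385]ᵀ.
Hence β = 385 / 123 ≈ 3.13008.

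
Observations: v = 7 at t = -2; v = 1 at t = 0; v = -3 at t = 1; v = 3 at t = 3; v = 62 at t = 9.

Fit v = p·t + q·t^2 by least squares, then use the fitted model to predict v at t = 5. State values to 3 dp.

v̂ = 14.833

Sums needed: Σt·t = 95, Σt·t^2 = 749, Σt^2·t^2 = 6659.
Moment sums: Σt·v = 550, Σt^2·v = 5074.
So XᵀX·[p, q]ᵀ = Xᵀv: [[95, 749]; [749, 6659]]·[p, q]ᵀ = [550, 5074]ᵀ.
det = 95·6659 − 749² = 71604.
p = (550·6659 − 749·5074)/71604 = -11498/5967; q = (95·5074 − 749·550)/71604 = 5840/5967.
At t = 5: v̂ = (-11498/5967)·(5) + (5840/5967)·(25) = 88510/5967.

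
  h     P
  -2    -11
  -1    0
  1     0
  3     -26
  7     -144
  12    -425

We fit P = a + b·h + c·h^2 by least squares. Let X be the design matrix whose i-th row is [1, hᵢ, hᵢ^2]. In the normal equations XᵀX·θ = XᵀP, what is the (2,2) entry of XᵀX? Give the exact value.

Row 2 ↔ basis h, column 2 ↔ basis h, so (XᵀX)_{2,2} = Σᵢ (h)·(h) = (-2)·(-2) + (-1)·(-1) + (1)·(1) + (3)·(3) + (7)·(7) + (12)·(12) = 208.

208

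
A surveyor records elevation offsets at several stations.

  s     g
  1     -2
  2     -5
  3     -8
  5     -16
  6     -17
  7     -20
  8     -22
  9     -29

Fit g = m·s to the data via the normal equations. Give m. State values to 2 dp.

AᵀA·[m]ᵀ = Aᵀg reads: 269·m = -795.
(Σs·s = 269, Σs·g = -795.)
Hence m = -795 / 269 ≈ -2.95539.

m = -2.96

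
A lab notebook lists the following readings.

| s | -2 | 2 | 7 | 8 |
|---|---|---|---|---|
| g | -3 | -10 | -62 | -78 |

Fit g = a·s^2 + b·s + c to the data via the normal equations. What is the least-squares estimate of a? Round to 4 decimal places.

With design matrix X, XᵀX = [[6529, 855, 121]; [855, 121, 15]; [121, 15, 4]] and Xᵀg = [-8082, -1072, -153]ᵀ.
Solving the 3×3 system (Gaussian elimination) gives a = -3161/3300, b = -387/220, c = -2209/825.

a = -0.9579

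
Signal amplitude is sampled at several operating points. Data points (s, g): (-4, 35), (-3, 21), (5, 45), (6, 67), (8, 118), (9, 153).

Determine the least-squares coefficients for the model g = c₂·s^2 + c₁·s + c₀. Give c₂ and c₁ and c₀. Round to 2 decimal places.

Sums needed: Σs^2·s^2 = 12915, Σs^2·s = 1491, Σs^2 = 231, Σs·s = 231, Σs = 21, Σ1 = 6.
For Aᵀg: Σs^2·g = 24231, Σs·g = 2745, Σg = 439.
AᵀA·[c₂, c₁, c₀]ᵀ = Aᵀg becomes [[12915, 1491, 231]; [1491, 231, 21]; [231, 21, 6]]·[c₂, c₁, c₀]ᵀ = [24231, 2745, 439]ᵀ.
Inverting the 3×3 Gram matrix, [c₂, c₁, c₀]ᵀ = [3139/1596, -6781/7980, 239/570]ᵀ.

c₂ = 1.97, c₁ = -0.85, c₀ = 0.42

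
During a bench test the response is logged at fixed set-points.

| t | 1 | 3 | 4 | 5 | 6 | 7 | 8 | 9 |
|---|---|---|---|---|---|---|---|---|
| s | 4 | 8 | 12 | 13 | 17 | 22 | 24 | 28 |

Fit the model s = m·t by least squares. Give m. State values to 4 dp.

Sums needed: Σt·t = 281.
And Σt·s = 841.
AᵀA·[m]ᵀ = Aᵀs becomes [[281]]·[m]ᵀ = [841]ᵀ.
Hence m = 841 / 281 ≈ 2.99288.

m = 2.9929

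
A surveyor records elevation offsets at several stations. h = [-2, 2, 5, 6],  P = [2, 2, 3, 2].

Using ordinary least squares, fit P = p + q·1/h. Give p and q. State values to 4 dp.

Entries of AᵀA: Σ1 = 4, Σ1/h = 11/30, Σ1/h·1/h = 511/900.
Moment sums: ΣP = 9, Σ1/h·P = 14/15.
Eliminating q: (511/900)·(row 1) − (11/30)·(row 2) gives (641/300)·p = (511/900)·9 − (11/30)·(14/15) = 4291/900, so p = 4291/1923.
Then q = ((14/15) − (11/30)·(4291/1923))/(511/900) = 130/641.

p = 2.2314, q = 0.2028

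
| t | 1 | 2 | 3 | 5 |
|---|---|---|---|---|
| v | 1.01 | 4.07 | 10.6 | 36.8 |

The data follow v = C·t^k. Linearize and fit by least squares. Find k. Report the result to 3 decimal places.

k = 2.233

Taking logs, ln v = k·ln t + ln C, so regress ln v on ln t.
Σln t = 3.4012, Σ(ln t)² = 4.2777, Σln v = 7.3799, Σln t·ln v = 9.3694.
Equations: 4.2777·k + 3.4012·ln C = 9.3694;  3.4012·k + 4·ln C = 7.3799.
Solving (det = 5.5426): k = 2.23306, ln C = -0.05378.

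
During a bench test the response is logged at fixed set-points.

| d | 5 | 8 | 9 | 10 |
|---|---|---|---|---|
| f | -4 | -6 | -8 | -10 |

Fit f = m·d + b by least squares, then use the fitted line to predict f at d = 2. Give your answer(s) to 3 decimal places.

Normal-equation sums: Σd·d = 270, Σd = 32, Σ1 = 4.
Moment sums: Σd·f = -240, Σf = -28.
So AᵀA·[m, b]ᵀ = Aᵀf: [[270, 32]; [32, 4]]·[m, b]ᵀ = [-240, -28]ᵀ.
Determinant 270·4 − 32² = 56.
m = ((-240)·4 − 32·(-28))/56 = -8/7; b = (270·(-28) − 32·(-240))/56 = 15/7.
At d = 2: f̂ = (-8/7)·(2) + (15/7)·(1) = -1/7.

f̂ = -0.143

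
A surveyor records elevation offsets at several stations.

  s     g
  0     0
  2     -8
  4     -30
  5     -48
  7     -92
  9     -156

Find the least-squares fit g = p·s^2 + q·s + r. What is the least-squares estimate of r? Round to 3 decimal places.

r = -0.400

Forming AᵀA = [[9859, 1269, 175]; [1269, 175, 27]; [175, 27, 6]] and Aᵀg = [-18856, -2424, -334]ᵀ gives AᵀA·[p, q, r]ᵀ = Aᵀg.
Solving the 3×3 system (Gaussian elimination) gives p = -619/316, q = 14025/33812, r = -6759/16906.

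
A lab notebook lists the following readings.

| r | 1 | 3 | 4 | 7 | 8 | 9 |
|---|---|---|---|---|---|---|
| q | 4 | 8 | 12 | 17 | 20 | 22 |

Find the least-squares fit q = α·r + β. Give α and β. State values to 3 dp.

Compute the Gram sums: Σr·r = 220, Σr = 32, Σ1 = 6.
For Xᵀq: Σr·q = 553, Σq = 83.
So XᵀX·[α, β]ᵀ = Xᵀq: [[220, 32]; [32, 6]]·[α, β]ᵀ = [553, 83]ᵀ.
Determinant 220·6 − 32² = 296.
α = (553·6 − 32·83)/296 = 331/148; β = (220·83 − 32·553)/296 = 141/74.

α = 2.236, β = 1.905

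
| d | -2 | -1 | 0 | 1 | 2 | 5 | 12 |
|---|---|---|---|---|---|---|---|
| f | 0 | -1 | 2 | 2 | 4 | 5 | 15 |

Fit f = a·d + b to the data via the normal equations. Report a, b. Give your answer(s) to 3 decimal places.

Forming XᵀX = [[179, 17]; [17, 7]] and Xᵀf = [216, 27]ᵀ gives XᵀX·[a, b]ᵀ = Xᵀf.
det = 179·7 − 17² = 964.
a = (216·7 − 17·27)/964 = 1053/964; b = (179·27 − 17·216)/964 = 1161/964.

a = 1.092, b = 1.204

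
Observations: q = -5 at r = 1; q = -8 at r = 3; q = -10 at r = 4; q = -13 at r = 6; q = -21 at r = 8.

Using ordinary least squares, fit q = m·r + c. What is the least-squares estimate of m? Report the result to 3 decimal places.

m = -2.199

Normal-equation sums: Σr·r = 126, Σr = 22, Σ1 = 5.
Right-hand side: Σr·q = -315, Σq = -57.
XᵀX·[m, c]ᵀ = Xᵀq becomes [[126, 22]; [22, 5]]·[m, c]ᵀ = [-315, -57]ᵀ.
det = 126·5 − 22² = 146.
m = ((-315)·5 − 22·(-57))/146 = -321/146; c = (126·(-57) − 22·(-315))/146 = -126/73.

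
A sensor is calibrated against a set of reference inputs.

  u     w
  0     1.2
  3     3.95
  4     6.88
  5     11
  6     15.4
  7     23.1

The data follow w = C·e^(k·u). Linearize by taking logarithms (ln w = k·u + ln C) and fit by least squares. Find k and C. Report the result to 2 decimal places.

With ln wᵢ as the transformed response and uᵢ as the regressor:
Over the data: Σu = 25.0000, Σ(u)² = 135.0000, Σln w = 11.7568, Σu·ln w = 62.2101.
Normal system: [[135.0000, 25.0000]; [25.0000, 6]]·[k, ln C]ᵀ = [62.2101, 11.7568]ᵀ.
Slope k = (n·Σu·ln w − Σu·Σln w)/(n·Σ(u)² − (Σu)²) = (6·62.2101 − 25.0000·11.7568)/185.0000 = 0.42888; ln C = (Σln w − k·Σu)/n = 0.17248, so C = exp(0.17248) = 1.18824.

k = 0.43, C = 1.19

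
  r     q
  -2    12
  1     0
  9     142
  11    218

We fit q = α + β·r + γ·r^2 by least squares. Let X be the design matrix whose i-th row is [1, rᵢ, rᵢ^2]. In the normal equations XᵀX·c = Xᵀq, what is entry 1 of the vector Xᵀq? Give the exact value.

Entry 1 ↔ basis 1, so (Xᵀq)_{1} = Σᵢ qᵢ = (1)·(12) + (1)·(0) + (1)·(142) + (1)·(218) = 372.

372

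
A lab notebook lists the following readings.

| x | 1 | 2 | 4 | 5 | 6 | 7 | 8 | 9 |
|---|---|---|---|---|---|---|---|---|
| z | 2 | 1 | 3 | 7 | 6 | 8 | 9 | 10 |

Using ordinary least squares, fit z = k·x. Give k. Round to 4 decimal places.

Entries of MᵀM: Σx·x = 276.
Right-hand side: Σx·z = 305.
Hence k = 305 / 276 ≈ 1.10507.

k = 1.1051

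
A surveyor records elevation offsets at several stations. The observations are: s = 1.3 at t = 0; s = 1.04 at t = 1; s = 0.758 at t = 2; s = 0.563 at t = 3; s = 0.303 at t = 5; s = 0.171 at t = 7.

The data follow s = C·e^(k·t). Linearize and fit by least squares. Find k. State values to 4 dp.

Taking logs, ln s = k·t + ln C, so regress ln s on t.
Over the data: Σt = 18.0000, Σ(t)² = 88.0000, Σln s = -3.5101, Σt·ln s = -20.5711.
Normal system: [[88.0000, 18.0000]; [18.0000, 6]]·[k, ln C]ᵀ = [-20.5711, -3.5101]ᵀ.
Solving (det = 204.0000): k = -0.29532, ln C = 0.30095.

k = -0.2953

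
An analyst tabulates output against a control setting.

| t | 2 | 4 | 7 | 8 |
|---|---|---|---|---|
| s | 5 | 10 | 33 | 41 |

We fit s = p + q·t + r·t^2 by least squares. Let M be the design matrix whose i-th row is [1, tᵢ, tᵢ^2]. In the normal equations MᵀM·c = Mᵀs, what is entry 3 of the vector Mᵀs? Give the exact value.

Entry 3 ↔ basis t^2, so (Mᵀs)_{3} = Σᵢ (t^2)·sᵢ = (4)·(5) + (16)·(10) + (49)·(33) + (64)·(41) = 4421.

4421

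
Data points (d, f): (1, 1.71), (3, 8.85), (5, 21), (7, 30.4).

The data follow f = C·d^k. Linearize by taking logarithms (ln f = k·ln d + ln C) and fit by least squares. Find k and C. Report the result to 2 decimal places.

With ln fᵢ as the transformed response and ln dᵢ as the regressor:
Σln d = 4.6540, Σ(ln d)² = 7.5838, Σln f = 9.1759, Σln d·ln f = 13.9396.
Equations: 7.5838·k + 4.6540·ln C = 13.9396;  4.6540·k + 4·ln C = 9.1759.
Solving (det = 8.6759): k = 1.50466, ln C = 0.54331, so C = exp(0.54331) = 1.72170.

k = 1.50, C = 1.72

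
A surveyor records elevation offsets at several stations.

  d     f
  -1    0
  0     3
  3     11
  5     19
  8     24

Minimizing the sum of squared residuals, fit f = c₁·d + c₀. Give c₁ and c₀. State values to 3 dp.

XᵀX·[c₁, c₀]ᵀ = Xᵀf reads: 99·c₁ + 15·c₀ = 320;  15·c₁ + 5·c₀ = 57.
Eliminating c₀: 5·(row 1) − 15·(row 2) gives 270·c₁ = 5·320 − 15·57 = 745, so c₁ = 149/54.
Then c₀ = (57 − 15·(149/54))/5 = 281/90.

c₁ = 2.759, c₀ = 3.122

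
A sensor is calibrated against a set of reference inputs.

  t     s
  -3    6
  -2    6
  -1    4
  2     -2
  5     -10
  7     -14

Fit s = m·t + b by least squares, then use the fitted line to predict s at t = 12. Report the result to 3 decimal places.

ŝ = -24.311

The normal system AᵀA·[m, b]ᵀ = Aᵀs is [[92, 8]; [8, 6]]·[m, b]ᵀ = [-186, -10]ᵀ.
Eliminating b: 6·(row 1) − 8·(row 2) gives 488·m = 6·(-186) − 8·(-10) = -1036, so m = -259/122.
Then b = ((-10) − 8·(-259/122))/6 = 71/61.
At t = 12: ŝ = (-259/122)·(12) + (71/61)·(1) = -1483/61.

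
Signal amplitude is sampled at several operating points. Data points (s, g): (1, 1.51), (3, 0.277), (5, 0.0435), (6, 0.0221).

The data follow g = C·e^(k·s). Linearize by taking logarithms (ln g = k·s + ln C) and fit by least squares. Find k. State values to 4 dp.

Taking logs, ln g = k·s + ln C, so regress ln g on s.
Σs = 15.0000, Σ(s)² = 71.0000, Σln g = -7.8188, Σs·ln g = -41.9871.
Equations: 71.0000·k + 15.0000·ln C = -41.9871;  15.0000·k + 4·ln C = -7.8188.
Slope k = (n·Σs·ln g − Σs·Σln g)/(n·Σ(s)² − (Σs)²) = (4·-41.9871 − 15.0000·-7.8188)/59.0000 = -0.85876; ln C = (Σln g − k·Σs)/n = 1.26563.

k = -0.8588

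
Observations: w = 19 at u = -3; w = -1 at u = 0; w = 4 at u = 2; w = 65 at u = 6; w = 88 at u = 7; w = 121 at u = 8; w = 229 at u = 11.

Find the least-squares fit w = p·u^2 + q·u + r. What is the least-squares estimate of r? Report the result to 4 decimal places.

Setting ∂/∂p … = 0 gives: 22531·p + 2383·q + 283·r = 42292;  2383·p + 283·q + 31·r = 4444;  283·p + 31·q + 7·r = 525.
(Σu^2·u^2 = 22531, Σu^2·u = 2383, Σu^2 = 283, Σu·u = 283, Σu = 31, Σ1 = 7, Σu^2·w = 42292, Σu·w = 4444, Σw = 525.)
Solving the 3×3 system (Gaussian elimination) gives p = 197137/99072, q = -87671/99072, r = -75655/49536.

r = -1.5273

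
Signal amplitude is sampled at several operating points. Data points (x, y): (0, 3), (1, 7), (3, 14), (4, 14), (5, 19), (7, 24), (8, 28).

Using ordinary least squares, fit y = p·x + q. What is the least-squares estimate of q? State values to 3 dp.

q = 3.571

From the data, Σx·x = 164, Σx = 28, Σ1 = 7.
Right-hand side: Σx·y = 592, Σy = 109.
Normal equations: [[164, 28]; [28, 7]]·[p, q]ᵀ = [592, 109]ᵀ.
det = 164·7 − 28² = 364.
p = (592·7 − 28·109)/364 = 3; q = (164·109 − 28·592)/364 = 25/7.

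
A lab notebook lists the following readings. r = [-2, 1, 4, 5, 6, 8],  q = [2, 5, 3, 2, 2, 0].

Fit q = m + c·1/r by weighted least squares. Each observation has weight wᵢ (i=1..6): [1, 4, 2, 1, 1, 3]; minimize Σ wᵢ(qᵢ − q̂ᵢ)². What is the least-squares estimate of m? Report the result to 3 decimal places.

Entries of XᵀWX: Σwᵢ·1 = 12, Σwᵢ·1/r = 569/120, Σwᵢ·1/r·1/r = 64651/14400.
And Σwᵢ·q = 32, Σwᵢ·1/r·q = 637/30.
XᵀWX·[m, c]ᵀ = XᵀWq becomes [[12, 569/120]; [569/120, 64651/14400]]·[m, c]ᵀ = [32, 637/30]ᵀ.
Δ = 12·(64651/14400) − (569/120)² = 452051/14400.
m = (32·(64651/14400) − (569/120)·(637/30))/(452051/14400) = 619020/452051; c = (12·(637/30) − (569/120)·32)/(452051/14400) = 1484160/452051.

m = 1.369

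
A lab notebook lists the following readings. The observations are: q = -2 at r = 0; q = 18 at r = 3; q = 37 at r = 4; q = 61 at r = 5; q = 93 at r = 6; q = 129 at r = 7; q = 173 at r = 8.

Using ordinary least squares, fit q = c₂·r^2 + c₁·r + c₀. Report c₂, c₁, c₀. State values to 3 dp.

c₂ = 3.044, c₁ = -2.520, c₀ = -1.938

Compute the Gram sums: Σr^2·r^2 = 8755, Σr^2·r = 1287, Σr^2 = 199, Σr·r = 199, Σr = 33, Σ1 = 7.
And Σr^2·q = 23020, Σr·q = 3352, Σq = 509.
Solving the 3×3 system (Gaussian elimination) gives c₂ = 136663/44898, c₁ = -37715/14966, c₀ = -6215/3207.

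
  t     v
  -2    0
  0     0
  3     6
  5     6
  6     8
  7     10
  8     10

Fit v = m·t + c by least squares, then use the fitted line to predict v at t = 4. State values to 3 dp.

v̂ = 5.872

Compute the Gram sums: Σt·t = 187, Σt = 27, Σ1 = 7.
And Σt·v = 246, Σv = 40.
Normal equations: [[187, 27]; [27, 7]]·[m, c]ᵀ = [246, 40]ᵀ.
Determinant 187·7 − 27² = 580.
m = (246·7 − 27·40)/580 = 321/290; c = (187·40 − 27·246)/580 = 419/290.
At t = 4: v̂ = (321/290)·(4) + (419/290)·(1) = 1703/290.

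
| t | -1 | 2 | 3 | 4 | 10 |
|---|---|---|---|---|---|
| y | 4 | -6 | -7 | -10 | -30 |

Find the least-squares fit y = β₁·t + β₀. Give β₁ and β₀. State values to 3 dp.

β₁ = -3.077, β₀ = 1.276

MᵀM·[β₁, β₀]ᵀ = Mᵀy reads: 130·β₁ + 18·β₀ = -377;  18·β₁ + 5·β₀ = -49.
Eliminating β₀: 5·(row 1) − 18·(row 2) gives 326·β₁ = 5·(-377) − 18·(-49) = -1003, so β₁ = -1003/326.
Then β₀ = ((-49) − 18·(-1003/326))/5 = 208/163.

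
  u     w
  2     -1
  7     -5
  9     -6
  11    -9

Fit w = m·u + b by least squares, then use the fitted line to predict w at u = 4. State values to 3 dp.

XᵀX·[m, b]ᵀ = Xᵀw reads: 255·m + 29·b = -190;  29·m + 4·b = -21.
(Σu·u = 255, Σu = 29, Σ1 = 4, Σu·w = -190, Σw = -21.)
Δ = 255·4 − 29² = 179.
m = ((-190)·4 − 29·(-21))/179 = -151/179; b = (255·(-21) − 29·(-190))/179 = 155/179.
At u = 4: ŵ = (-151/179)·(4) + (155/179)·(1) = -449/179.

ŵ = -2.508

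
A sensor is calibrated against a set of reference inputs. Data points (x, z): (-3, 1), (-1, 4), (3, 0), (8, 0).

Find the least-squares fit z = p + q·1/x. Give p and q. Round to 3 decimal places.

p = 0.573, q = -3.096

AᵀA·[p, q]ᵀ = Aᵀz reads: 4·p + (-7/8)·q = 5;  (-7/8)·p + (713/576)·q = -13/3.
(Σ1 = 4, Σ1/x = -7/8, Σ1/x·1/x = 713/576, Σz = 5, Σ1/x·z = -13/3.)
Δ = 4·(713/576) − (-7/8)² = 2411/576.
p = (5·(713/576) − (-7/8)·(-13/3))/(2411/576) = 1381/2411; q = (4·(-13/3) − (-7/8)·5)/(2411/576) = -7464/2411.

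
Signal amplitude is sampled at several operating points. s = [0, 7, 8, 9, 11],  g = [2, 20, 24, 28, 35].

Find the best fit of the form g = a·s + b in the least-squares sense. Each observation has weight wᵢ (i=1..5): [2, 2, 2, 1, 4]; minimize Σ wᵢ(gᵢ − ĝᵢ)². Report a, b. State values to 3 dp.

From the data, Σwᵢ·s·s = 791, Σwᵢ·s = 83, Σwᵢ·1 = 11.
For XᵀWg: Σwᵢ·s·g = 2456, Σwᵢ·g = 260.
Determinant 791·11 − 83² = 1812.
a = (2456·11 − 83·260)/1812 = 3; b = (791·260 − 83·2456)/1812 = 1.

a = 3.000, b = 1.000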